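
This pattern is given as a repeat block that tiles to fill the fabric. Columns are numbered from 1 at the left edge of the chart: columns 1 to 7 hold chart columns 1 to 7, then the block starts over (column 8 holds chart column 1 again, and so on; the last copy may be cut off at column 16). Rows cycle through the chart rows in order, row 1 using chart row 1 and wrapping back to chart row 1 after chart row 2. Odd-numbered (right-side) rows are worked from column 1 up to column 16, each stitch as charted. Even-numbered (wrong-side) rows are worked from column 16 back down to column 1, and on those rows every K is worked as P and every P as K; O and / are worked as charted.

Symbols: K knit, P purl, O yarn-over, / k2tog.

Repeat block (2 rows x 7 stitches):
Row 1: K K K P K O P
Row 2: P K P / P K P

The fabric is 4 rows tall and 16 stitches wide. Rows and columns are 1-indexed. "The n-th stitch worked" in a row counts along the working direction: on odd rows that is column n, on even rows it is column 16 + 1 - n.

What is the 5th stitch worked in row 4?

For row 4: chart row = ((4-1) mod 2) + 1 = 2; this is a WS (even) row.
Chart row 2 tiled across columns 1-16: P K P / P K P P K P / P K P P K
WS: work from column 16 back to column 1 (reverse the tiled row), swapping K<->P (O and / unchanged).
Row 4 as worked: P K K P K / K P K K P K / K P K
Stitch 5 in working order -> K

Result:
K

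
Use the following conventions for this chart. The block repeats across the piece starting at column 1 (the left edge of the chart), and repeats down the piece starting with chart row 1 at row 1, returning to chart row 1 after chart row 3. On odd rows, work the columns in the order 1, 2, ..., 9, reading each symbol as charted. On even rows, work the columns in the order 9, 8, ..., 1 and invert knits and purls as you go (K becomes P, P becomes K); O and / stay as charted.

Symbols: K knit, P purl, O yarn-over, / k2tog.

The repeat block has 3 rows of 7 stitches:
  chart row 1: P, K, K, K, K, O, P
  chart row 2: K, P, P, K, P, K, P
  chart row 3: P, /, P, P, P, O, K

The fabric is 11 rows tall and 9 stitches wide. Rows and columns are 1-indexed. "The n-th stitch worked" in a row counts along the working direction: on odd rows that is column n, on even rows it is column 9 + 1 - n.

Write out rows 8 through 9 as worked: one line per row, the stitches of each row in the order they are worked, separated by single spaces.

== ROWS AS WORKED ==
K P K P K P K K P
P / P P P O K P /

Derivation:
Row 8: chart row 2, WS - tiled (columns 1-9): K P P K P K P K P; work from column 9 back to 1 with K<->P swapped.
Row 9: chart row 3, RS - tile across columns 1-9 and work as-is.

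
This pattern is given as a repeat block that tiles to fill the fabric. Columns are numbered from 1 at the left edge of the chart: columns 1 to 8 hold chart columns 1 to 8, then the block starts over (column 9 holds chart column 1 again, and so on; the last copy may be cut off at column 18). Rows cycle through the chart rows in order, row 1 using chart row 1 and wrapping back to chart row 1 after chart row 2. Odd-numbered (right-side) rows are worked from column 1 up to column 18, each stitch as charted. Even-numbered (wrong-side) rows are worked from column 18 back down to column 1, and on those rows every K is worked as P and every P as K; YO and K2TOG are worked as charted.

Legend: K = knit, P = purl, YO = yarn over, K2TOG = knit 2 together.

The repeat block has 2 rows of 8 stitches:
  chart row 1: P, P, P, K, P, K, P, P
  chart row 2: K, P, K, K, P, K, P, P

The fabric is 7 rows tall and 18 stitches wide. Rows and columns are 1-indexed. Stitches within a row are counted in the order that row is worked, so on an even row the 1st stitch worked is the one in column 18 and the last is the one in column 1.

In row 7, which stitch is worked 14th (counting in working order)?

For row 7: chart row = ((7-1) mod 2) + 1 = 1; this is a RS (odd) row.
Chart row 1 tiled across columns 1-18: P P P K P K P P P P P K P K P P P P
RS: work column 1 to column 18, symbols as charted — the tiled row is the row as worked.
Counting 14 along the worked row gives K.

== STITCH ==
K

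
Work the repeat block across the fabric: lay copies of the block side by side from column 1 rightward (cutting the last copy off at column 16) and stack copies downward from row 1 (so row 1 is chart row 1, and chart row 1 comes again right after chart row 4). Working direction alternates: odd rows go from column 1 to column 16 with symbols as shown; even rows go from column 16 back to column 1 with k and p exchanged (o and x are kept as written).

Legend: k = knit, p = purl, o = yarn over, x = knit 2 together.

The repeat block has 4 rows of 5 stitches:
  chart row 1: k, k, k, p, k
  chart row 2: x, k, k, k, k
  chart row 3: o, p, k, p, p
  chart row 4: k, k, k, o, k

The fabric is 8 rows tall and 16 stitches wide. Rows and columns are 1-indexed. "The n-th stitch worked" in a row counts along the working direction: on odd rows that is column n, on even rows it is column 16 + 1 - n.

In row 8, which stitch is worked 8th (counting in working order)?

For row 8: chart row = ((8-1) mod 4) + 1 = 4; this is a WS (even) row.
Chart row 4 tiled across columns 1-16: k k k o k k k k o k k k k o k k
WS row: flip the tiled sequence (start at column 16) and apply k<->p; o and x stay.
Row 8 as worked: p p o p p p p o p p p p o p p p
The 8th stitch worked is o.

Result:
o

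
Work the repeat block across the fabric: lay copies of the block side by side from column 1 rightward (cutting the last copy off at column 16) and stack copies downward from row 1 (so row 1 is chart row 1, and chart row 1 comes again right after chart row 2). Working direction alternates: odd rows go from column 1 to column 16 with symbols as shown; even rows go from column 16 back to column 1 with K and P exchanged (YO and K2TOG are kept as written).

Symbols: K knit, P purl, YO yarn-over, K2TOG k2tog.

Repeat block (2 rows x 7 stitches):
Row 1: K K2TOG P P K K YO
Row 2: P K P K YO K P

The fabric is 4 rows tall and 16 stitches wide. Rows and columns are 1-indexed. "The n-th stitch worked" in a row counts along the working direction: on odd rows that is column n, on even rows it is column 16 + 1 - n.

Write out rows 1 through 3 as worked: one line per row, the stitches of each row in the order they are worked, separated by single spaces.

Row 1: chart row 1, RS - tile across columns 1-16 and work as-is.
Row 2: chart row 2, WS - tiled (columns 1-16): P K P K YO K P P K P K YO K P P K; work from column 16 back to 1 with K<->P swapped.
Row 3: chart row 1, RS - tile across columns 1-16 and work as-is.

== ROWS AS WORKED ==
K K2TOG P P K K YO K K2TOG P P K K YO K K2TOG
P K K P YO P K P K K P YO P K P K
K K2TOG P P K K YO K K2TOG P P K K YO K K2TOG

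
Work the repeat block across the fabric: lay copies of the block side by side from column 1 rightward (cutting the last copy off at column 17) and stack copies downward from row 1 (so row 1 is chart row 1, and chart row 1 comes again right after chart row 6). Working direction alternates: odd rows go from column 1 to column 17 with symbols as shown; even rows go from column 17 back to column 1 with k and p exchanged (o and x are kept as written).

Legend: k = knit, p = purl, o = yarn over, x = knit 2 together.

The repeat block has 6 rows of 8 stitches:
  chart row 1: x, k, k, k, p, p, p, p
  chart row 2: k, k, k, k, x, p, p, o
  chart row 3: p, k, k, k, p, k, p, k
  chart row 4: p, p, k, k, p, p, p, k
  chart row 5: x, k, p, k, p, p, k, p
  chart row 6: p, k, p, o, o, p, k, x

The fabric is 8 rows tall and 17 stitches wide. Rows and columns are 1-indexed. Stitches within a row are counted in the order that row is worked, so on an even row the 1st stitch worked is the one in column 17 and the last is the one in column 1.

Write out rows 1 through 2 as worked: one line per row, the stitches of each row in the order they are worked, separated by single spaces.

Row 1: chart row 1, RS - tile across columns 1-17 and work as-is.
Row 2: chart row 2, WS - tiled (columns 1-17): k k k k x p p o k k k k x p p o k; work from column 17 back to 1 with k<->p swapped.

Result:
x k k k p p p p x k k k p p p p x
p o k k x p p p p o k k x p p p p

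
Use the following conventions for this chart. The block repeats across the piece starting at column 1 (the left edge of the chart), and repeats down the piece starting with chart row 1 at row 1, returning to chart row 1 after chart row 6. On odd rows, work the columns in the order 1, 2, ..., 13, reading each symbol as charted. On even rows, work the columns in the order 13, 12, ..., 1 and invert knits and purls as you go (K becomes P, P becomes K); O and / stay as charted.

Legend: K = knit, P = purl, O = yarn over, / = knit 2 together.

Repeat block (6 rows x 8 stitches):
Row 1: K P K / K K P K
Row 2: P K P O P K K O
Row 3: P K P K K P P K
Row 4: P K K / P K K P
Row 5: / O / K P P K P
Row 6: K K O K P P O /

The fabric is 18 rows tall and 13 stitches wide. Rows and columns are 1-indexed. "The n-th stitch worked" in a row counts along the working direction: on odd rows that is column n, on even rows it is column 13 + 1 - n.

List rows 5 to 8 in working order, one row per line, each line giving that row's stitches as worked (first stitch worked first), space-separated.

Row 5: chart row 5, RS - tile across columns 1-13 and work as-is.
Row 6: chart row 6, WS - tiled (columns 1-13): K K O K P P O / K K O K P; work from column 13 back to 1 with K<->P swapped.
Row 7: chart row 1, RS - tile across columns 1-13 and work as-is.
Row 8: chart row 2, WS - tiled (columns 1-13): P K P O P K K O P K P O P; work from column 13 back to 1 with K<->P swapped.

Rows as worked:
/ O / K P P K P / O / K P
K P O P P / O K K P O P P
K P K / K K P K K P K / K
K O K P K O P P K O K P K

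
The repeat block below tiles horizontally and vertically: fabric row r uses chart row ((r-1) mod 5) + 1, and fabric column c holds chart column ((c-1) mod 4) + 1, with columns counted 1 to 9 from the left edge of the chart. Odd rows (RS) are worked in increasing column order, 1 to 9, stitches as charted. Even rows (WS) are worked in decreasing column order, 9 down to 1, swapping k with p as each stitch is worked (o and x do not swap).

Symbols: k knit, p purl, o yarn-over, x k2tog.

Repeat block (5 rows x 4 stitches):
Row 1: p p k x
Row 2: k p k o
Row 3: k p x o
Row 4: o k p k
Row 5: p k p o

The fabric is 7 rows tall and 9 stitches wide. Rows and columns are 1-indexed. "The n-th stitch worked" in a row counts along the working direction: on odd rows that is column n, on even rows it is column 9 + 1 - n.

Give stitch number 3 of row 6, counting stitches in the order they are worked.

Stitch:
p

Derivation:
Row 6 uses chart row ((6-1) mod 5)+1 = 1. Row 6 is even, so WS.
Chart row 1 tiled across columns 1-9: p p k x p p k x p
WS row: flip the tiled sequence (start at column 9) and apply k<->p; o and x stay.
Row 6 as worked: k x p k k x p k k
The 3rd stitch worked is p.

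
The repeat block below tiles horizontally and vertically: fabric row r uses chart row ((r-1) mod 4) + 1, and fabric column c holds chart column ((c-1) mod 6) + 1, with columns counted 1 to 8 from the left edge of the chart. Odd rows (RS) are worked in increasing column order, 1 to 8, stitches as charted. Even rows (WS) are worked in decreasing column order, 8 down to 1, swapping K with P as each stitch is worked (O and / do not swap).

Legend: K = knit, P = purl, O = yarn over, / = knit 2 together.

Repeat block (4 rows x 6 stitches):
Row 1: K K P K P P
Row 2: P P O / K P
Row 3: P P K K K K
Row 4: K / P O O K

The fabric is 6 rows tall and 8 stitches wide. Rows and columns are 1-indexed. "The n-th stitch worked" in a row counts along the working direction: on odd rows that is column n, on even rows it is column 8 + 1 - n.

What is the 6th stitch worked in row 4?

== STITCH ==
K

Derivation:
Row 4 uses chart row ((4-1) mod 4)+1 = 4. Row 4 is even, so WS.
Chart row 4 tiled across columns 1-8: K / P O O K K /
WS: work from column 8 back to column 1 (reverse the tiled row), swapping K<->P (O and / unchanged).
Row 4 as worked: / P P O O K / P
Counting 6 along the worked row gives K.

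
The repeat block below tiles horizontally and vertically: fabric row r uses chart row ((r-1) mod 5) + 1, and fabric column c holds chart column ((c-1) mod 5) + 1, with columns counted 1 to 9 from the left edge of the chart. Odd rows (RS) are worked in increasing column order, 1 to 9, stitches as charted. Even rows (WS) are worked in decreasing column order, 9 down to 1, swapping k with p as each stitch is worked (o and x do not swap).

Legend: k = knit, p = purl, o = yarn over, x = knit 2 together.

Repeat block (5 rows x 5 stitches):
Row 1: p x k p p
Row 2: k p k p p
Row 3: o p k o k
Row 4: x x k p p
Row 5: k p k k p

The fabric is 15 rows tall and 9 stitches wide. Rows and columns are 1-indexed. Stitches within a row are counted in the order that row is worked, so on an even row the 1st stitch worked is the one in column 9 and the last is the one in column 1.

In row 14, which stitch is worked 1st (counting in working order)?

Row 14 uses chart row ((14-1) mod 5)+1 = 4. Row 14 is even, so WS.
Chart row 4 tiled across columns 1-9: x x k p p x x k p
Wrong side: read the tiled row from column 9 down to 1 and exchange k with p (leave o, x).
Row 14 as worked: k p x x k k p x x
Stitch 1 in working order -> k

Stitch:
k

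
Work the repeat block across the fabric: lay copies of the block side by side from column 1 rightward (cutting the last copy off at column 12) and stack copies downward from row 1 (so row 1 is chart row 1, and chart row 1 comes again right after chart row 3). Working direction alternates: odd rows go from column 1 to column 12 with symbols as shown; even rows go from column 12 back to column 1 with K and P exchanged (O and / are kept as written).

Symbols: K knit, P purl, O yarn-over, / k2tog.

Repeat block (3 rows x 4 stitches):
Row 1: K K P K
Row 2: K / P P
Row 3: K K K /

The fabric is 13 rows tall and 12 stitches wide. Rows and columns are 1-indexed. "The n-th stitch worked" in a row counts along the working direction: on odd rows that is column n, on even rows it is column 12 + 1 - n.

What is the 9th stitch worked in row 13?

Row 13 uses chart row ((13-1) mod 3)+1 = 1. Row 13 is odd, so RS.
Chart row 1 tiled across columns 1-12: K K P K K K P K K K P K
RS row: no reversal, no swap; stitch n worked = column n.
Stitch 9 in working order -> K

Result:
K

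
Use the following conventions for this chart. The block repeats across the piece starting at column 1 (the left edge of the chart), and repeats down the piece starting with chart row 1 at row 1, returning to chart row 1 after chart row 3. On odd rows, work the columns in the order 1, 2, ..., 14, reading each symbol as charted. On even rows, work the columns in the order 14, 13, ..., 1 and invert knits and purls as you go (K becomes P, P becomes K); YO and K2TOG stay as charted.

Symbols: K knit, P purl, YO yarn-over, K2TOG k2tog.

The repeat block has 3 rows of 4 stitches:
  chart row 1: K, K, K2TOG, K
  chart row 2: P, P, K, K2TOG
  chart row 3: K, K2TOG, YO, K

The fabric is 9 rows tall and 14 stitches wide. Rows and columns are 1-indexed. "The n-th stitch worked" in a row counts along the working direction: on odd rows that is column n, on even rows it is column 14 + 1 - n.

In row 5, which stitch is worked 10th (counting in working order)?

Row 5: (5-1) mod 3 = 1, so use chart row 2. Odd row -> RS.
Chart row 2 tiled across columns 1-14: P P K K2TOG P P K K2TOG P P K K2TOG P P
Right side: take the tiled row as-is (worked left to right from column 1).
The 10th stitch worked is P.

== STITCH ==
P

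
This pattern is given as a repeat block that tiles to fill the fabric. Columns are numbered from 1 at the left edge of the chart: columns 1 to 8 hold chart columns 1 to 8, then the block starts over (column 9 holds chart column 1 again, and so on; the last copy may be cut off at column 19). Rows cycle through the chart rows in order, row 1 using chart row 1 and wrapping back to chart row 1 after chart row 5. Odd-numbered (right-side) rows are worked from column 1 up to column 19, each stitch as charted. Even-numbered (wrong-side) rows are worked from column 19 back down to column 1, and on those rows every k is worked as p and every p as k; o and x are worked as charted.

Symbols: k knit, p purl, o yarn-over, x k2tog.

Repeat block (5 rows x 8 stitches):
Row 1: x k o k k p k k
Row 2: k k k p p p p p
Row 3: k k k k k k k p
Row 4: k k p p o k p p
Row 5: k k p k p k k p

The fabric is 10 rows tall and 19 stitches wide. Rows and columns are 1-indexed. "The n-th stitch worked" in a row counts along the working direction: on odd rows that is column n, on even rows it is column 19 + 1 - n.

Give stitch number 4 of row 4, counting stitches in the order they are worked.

== STITCH ==
k

Derivation:
For row 4: chart row = ((4-1) mod 5) + 1 = 4; this is a WS (even) row.
Chart row 4 tiled across columns 1-19: k k p p o k p p k k p p o k p p k k p
WS: work from column 19 back to column 1 (reverse the tiled row), swapping k<->p (o and x unchanged).
Row 4 as worked: k p p k k p o k k p p k k p o k k p p
Stitch 4 in working order -> k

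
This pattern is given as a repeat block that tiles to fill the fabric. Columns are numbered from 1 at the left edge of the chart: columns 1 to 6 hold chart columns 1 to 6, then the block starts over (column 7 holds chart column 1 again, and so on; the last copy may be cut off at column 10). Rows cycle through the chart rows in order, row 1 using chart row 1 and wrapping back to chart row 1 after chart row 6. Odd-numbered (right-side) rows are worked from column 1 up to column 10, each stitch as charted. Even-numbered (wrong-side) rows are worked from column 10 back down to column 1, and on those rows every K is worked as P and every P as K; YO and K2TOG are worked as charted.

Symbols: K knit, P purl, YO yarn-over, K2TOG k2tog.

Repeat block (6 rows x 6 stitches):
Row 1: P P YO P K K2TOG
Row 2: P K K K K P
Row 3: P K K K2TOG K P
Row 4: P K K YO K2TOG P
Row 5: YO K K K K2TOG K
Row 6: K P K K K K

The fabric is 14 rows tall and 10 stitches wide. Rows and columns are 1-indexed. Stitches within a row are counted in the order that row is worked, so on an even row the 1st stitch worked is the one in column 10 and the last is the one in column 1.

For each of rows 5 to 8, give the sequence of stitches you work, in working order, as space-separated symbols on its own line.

Row 5: chart row 5, RS - tile across columns 1-10 and work as-is.
Row 6: chart row 6, WS - tiled (columns 1-10): K P K K K K K P K K; work from column 10 back to 1 with K<->P swapped.
Row 7: chart row 1, RS - tile across columns 1-10 and work as-is.
Row 8: chart row 2, WS - tiled (columns 1-10): P K K K K P P K K K; work from column 10 back to 1 with K<->P swapped.

Rows as worked:
YO K K K K2TOG K YO K K K
P P K P P P P P K P
P P YO P K K2TOG P P YO P
P P P K K P P P P K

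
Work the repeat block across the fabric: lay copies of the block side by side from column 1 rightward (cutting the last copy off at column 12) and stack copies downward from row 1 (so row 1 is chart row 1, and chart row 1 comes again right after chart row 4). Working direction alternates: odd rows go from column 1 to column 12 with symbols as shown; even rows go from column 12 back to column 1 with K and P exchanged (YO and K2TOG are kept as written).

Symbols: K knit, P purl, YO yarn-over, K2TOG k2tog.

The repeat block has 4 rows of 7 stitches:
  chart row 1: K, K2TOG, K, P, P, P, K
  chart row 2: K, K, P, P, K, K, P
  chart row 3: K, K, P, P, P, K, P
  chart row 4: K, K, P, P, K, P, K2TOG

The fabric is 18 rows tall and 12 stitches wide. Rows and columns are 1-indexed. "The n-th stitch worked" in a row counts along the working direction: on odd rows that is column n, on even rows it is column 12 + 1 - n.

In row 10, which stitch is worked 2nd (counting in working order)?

Row 10 uses chart row ((10-1) mod 4)+1 = 2. Row 10 is even, so WS.
Chart row 2 tiled across columns 1-12: K K P P K K P K K P P K
WS row: flip the tiled sequence (start at column 12) and apply K<->P; YO and K2TOG stay.
Row 10 as worked: P K K P P K P P K K P P
Stitch 2 in working order -> K

== STITCH ==
K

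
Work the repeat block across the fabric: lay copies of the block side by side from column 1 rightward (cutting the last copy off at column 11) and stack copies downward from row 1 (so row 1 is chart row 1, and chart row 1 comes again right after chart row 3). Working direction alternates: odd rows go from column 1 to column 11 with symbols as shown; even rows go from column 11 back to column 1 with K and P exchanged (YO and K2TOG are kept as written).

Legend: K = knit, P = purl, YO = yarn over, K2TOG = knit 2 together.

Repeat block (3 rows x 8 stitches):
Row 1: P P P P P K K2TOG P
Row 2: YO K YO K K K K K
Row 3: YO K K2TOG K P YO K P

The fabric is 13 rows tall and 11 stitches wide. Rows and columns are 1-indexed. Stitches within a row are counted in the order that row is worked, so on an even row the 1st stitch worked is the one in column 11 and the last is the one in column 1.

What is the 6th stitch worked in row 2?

For row 2: chart row = ((2-1) mod 3) + 1 = 2; this is a WS (even) row.
Chart row 2 tiled across columns 1-11: YO K YO K K K K K YO K YO
WS row: flip the tiled sequence (start at column 11) and apply K<->P; YO and K2TOG stay.
Row 2 as worked: YO P YO P P P P P YO P YO
Stitch 6 in working order -> P

Result:
P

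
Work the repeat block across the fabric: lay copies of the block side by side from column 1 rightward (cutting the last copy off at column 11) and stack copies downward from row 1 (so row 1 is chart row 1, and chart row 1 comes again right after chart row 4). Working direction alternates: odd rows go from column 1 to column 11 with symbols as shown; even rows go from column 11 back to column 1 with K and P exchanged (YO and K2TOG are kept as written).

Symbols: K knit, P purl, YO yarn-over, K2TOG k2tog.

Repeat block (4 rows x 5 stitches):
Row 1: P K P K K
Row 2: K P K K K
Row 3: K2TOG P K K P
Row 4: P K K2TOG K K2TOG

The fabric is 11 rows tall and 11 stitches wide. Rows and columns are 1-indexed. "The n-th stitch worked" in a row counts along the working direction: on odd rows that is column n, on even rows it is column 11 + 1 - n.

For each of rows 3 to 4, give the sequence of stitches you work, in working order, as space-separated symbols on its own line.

Rows as worked:
K2TOG P K K P K2TOG P K K P K2TOG
K K2TOG P K2TOG P K K2TOG P K2TOG P K

Derivation:
Row 3: chart row 3, RS - tile across columns 1-11 and work as-is.
Row 4: chart row 4, WS - tiled (columns 1-11): P K K2TOG K K2TOG P K K2TOG K K2TOG P; work from column 11 back to 1 with K<->P swapped.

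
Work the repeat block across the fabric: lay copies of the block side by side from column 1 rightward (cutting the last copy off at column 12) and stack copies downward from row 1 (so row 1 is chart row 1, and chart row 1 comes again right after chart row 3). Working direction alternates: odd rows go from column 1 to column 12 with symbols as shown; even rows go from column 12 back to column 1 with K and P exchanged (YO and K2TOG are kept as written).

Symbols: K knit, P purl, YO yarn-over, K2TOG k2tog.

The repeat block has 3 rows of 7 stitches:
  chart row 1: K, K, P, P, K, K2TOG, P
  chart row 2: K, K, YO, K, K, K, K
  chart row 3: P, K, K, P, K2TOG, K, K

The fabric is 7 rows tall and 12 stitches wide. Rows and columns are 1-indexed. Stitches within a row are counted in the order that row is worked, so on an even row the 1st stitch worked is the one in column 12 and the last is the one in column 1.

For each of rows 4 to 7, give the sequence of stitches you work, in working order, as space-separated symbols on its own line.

Result:
P K K P P K K2TOG P K K P P
K K YO K K K K K K YO K K
K2TOG K P P K P P K2TOG K P P K
K K P P K K2TOG P K K P P K

Derivation:
Row 4: chart row 1, WS - tiled (columns 1-12): K K P P K K2TOG P K K P P K; work from column 12 back to 1 with K<->P swapped.
Row 5: chart row 2, RS - tile across columns 1-12 and work as-is.
Row 6: chart row 3, WS - tiled (columns 1-12): P K K P K2TOG K K P K K P K2TOG; work from column 12 back to 1 with K<->P swapped.
Row 7: chart row 1, RS - tile across columns 1-12 and work as-is.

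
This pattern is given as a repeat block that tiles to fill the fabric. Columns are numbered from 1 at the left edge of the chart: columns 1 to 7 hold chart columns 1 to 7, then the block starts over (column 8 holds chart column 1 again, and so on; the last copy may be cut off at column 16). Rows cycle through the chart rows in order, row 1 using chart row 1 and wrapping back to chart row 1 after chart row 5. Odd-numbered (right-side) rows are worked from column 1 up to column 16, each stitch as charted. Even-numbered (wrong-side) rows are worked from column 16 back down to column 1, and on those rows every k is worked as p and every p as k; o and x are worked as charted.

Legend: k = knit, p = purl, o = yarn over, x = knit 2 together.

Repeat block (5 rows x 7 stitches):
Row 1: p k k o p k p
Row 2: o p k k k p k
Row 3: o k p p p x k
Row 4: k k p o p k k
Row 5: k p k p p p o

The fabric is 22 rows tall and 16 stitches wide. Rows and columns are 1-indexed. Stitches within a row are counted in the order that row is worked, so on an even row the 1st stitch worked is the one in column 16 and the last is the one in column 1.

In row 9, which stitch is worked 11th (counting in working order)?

== STITCH ==
o

Derivation:
Row 9 uses chart row ((9-1) mod 5)+1 = 4. Row 9 is odd, so RS.
Chart row 4 tiled across columns 1-16: k k p o p k k k k p o p k k k k
RS row: no reversal, no swap; stitch n worked = column n.
Counting 11 along the worked row gives o.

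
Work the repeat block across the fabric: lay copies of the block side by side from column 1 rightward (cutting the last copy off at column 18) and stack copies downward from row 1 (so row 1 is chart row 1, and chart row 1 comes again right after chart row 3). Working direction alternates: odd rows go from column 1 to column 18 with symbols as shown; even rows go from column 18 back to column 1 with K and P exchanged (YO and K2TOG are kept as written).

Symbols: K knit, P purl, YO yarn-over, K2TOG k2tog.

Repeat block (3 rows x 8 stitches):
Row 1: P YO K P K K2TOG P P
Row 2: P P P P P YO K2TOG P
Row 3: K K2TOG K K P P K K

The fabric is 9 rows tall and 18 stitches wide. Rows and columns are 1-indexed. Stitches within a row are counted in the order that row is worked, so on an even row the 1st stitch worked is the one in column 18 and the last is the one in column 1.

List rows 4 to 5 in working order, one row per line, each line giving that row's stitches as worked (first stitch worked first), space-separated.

Rows as worked:
YO K K K K2TOG P K P YO K K K K2TOG P K P YO K
P P P P P YO K2TOG P P P P P P YO K2TOG P P P

Derivation:
Row 4: chart row 1, WS - tiled (columns 1-18): P YO K P K K2TOG P P P YO K P K K2TOG P P P YO; work from column 18 back to 1 with K<->P swapped.
Row 5: chart row 2, RS - tile across columns 1-18 and work as-is.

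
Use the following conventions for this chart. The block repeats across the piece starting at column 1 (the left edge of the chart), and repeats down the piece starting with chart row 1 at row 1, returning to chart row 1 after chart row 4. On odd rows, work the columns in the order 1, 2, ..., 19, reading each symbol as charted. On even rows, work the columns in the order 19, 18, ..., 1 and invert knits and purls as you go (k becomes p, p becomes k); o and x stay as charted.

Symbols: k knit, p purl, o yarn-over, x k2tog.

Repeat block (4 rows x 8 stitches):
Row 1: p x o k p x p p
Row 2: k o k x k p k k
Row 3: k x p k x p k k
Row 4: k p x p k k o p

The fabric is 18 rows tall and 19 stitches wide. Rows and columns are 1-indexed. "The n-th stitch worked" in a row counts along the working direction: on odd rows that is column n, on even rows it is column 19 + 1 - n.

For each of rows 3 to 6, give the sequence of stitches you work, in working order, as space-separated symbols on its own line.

Row 3: chart row 3, RS - tile across columns 1-19 and work as-is.
Row 4: chart row 4, WS - tiled (columns 1-19): k p x p k k o p k p x p k k o p k p x; work from column 19 back to 1 with k<->p swapped.
Row 5: chart row 1, RS - tile across columns 1-19 and work as-is.
Row 6: chart row 2, WS - tiled (columns 1-19): k o k x k p k k k o k x k p k k k o k; work from column 19 back to 1 with k<->p swapped.

== ROWS AS WORKED ==
k x p k x p k k k x p k x p k k k x p
x k p k o p p k x k p k o p p k x k p
p x o k p x p p p x o k p x p p p x o
p o p p p k p x p o p p p k p x p o p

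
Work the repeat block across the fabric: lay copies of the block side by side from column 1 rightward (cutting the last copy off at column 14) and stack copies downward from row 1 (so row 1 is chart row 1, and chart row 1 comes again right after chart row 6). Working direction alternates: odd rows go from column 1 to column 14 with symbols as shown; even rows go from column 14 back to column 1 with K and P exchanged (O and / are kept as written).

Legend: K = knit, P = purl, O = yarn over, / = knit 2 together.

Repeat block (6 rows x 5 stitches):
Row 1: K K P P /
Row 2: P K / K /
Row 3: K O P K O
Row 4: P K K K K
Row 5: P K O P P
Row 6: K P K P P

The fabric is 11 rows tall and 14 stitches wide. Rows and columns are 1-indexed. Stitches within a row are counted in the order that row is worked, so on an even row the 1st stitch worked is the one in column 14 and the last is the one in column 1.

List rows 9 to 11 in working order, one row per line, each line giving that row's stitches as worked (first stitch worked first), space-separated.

Row 9: chart row 3, RS - tile across columns 1-14 and work as-is.
Row 10: chart row 4, WS - tiled (columns 1-14): P K K K K P K K K K P K K K; work from column 14 back to 1 with K<->P swapped.
Row 11: chart row 5, RS - tile across columns 1-14 and work as-is.

== ROWS AS WORKED ==
K O P K O K O P K O K O P K
P P P K P P P P K P P P P K
P K O P P P K O P P P K O P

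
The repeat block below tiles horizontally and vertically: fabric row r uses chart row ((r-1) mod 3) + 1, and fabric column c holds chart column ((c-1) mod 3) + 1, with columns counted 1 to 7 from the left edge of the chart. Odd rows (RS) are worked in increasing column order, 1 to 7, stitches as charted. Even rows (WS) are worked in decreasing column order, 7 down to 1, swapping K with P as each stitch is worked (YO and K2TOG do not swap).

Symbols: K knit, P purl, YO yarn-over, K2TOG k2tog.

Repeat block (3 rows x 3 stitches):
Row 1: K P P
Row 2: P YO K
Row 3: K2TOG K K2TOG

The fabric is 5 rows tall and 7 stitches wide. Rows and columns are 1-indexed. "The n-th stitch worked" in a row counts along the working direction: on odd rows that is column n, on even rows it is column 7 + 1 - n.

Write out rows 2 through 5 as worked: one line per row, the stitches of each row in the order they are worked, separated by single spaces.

Row 2: chart row 2, WS - tiled (columns 1-7): P YO K P YO K P; work from column 7 back to 1 with K<->P swapped.
Row 3: chart row 3, RS - tile across columns 1-7 and work as-is.
Row 4: chart row 1, WS - tiled (columns 1-7): K P P K P P K; work from column 7 back to 1 with K<->P swapped.
Row 5: chart row 2, RS - tile across columns 1-7 and work as-is.

Rows as worked:
K P YO K P YO K
K2TOG K K2TOG K2TOG K K2TOG K2TOG
P K K P K K P
P YO K P YO K P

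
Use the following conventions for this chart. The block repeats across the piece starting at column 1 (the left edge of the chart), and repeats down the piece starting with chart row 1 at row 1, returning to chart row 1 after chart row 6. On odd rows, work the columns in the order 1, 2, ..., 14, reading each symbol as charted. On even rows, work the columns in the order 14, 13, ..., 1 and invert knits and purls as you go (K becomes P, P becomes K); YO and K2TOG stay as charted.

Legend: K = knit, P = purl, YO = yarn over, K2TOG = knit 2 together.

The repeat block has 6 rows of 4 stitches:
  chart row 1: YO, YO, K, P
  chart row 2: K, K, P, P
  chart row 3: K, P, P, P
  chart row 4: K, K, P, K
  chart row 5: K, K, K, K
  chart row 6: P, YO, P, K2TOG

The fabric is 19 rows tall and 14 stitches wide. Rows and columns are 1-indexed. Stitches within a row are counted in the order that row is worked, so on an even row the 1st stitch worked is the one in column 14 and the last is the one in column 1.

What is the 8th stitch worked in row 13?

Row 13 uses chart row ((13-1) mod 6)+1 = 1. Row 13 is odd, so RS.
Chart row 1 tiled across columns 1-14: YO YO K P YO YO K P YO YO K P YO YO
RS row: no reversal, no swap; stitch n worked = column n.
Stitch 8 in working order -> P

== STITCH ==
P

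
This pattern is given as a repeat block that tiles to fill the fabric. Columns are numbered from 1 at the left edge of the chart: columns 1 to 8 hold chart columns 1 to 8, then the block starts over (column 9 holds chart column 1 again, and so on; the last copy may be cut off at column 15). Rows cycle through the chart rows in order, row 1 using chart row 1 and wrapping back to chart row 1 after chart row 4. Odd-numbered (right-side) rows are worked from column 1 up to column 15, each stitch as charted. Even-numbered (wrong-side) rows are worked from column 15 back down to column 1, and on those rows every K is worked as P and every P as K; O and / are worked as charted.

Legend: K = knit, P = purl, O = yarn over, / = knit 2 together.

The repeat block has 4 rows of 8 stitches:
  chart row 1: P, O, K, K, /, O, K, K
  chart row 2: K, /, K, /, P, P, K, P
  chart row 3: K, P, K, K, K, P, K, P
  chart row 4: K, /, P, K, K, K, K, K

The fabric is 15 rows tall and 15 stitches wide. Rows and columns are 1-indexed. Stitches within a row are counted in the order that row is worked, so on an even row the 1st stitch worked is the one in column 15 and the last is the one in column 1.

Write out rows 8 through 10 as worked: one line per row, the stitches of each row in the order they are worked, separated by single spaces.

Result:
P P P P K / P P P P P P K / P
P O K K / O K K P O K K / O K
P K K / P / P K P K K / P / P

Derivation:
Row 8: chart row 4, WS - tiled (columns 1-15): K / P K K K K K K / P K K K K; work from column 15 back to 1 with K<->P swapped.
Row 9: chart row 1, RS - tile across columns 1-15 and work as-is.
Row 10: chart row 2, WS - tiled (columns 1-15): K / K / P P K P K / K / P P K; work from column 15 back to 1 with K<->P swapped.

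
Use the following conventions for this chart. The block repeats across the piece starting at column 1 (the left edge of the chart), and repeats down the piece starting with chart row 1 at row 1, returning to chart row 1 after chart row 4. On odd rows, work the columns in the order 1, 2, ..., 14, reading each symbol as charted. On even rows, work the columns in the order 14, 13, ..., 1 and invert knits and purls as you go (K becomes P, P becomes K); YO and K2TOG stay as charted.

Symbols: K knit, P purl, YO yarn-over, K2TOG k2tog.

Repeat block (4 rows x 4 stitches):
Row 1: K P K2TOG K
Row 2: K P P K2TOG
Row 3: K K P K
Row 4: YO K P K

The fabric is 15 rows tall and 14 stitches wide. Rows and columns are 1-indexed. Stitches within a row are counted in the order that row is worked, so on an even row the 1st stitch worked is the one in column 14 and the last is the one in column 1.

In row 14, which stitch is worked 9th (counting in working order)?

Stitch:
K

Derivation:
For row 14: chart row = ((14-1) mod 4) + 1 = 2; this is a WS (even) row.
Chart row 2 tiled across columns 1-14: K P P K2TOG K P P K2TOG K P P K2TOG K P
Wrong side: read the tiled row from column 14 down to 1 and exchange K with P (leave YO, K2TOG).
Row 14 as worked: K P K2TOG K K P K2TOG K K P K2TOG K K P
Counting 9 along the worked row gives K.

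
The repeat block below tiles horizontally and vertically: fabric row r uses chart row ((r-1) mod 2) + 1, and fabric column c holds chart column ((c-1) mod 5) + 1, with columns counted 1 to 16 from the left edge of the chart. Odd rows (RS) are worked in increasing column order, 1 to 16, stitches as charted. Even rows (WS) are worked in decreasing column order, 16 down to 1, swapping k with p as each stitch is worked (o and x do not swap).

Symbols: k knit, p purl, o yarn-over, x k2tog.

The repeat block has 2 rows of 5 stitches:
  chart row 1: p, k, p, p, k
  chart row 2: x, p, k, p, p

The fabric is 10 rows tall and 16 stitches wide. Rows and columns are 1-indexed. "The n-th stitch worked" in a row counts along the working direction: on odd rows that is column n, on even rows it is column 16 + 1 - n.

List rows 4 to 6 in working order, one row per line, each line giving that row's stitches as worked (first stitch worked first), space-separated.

Row 4: chart row 2, WS - tiled (columns 1-16): x p k p p x p k p p x p k p p x; work from column 16 back to 1 with k<->p swapped.
Row 5: chart row 1, RS - tile across columns 1-16 and work as-is.
Row 6: chart row 2, WS - tiled (columns 1-16): x p k p p x p k p p x p k p p x; work from column 16 back to 1 with k<->p swapped.

Result:
x k k p k x k k p k x k k p k x
p k p p k p k p p k p k p p k p
x k k p k x k k p k x k k p k x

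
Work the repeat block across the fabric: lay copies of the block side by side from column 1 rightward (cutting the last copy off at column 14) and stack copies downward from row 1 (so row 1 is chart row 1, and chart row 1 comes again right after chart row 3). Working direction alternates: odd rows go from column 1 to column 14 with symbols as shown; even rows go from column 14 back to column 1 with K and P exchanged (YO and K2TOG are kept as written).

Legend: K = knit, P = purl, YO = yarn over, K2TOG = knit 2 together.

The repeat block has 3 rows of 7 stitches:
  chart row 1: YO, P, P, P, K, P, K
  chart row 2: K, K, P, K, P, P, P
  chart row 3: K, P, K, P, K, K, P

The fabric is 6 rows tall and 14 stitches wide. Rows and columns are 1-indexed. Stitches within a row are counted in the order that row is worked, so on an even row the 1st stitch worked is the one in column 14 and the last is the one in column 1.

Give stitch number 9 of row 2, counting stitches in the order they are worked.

Row 2 uses chart row ((2-1) mod 3)+1 = 2. Row 2 is even, so WS.
Chart row 2 tiled across columns 1-14: K K P K P P P K K P K P P P
WS: work from column 14 back to column 1 (reverse the tiled row), swapping K<->P (YO and K2TOG unchanged).
Row 2 as worked: K K K P K P P K K K P K P P
Counting 9 along the worked row gives K.

Stitch:
K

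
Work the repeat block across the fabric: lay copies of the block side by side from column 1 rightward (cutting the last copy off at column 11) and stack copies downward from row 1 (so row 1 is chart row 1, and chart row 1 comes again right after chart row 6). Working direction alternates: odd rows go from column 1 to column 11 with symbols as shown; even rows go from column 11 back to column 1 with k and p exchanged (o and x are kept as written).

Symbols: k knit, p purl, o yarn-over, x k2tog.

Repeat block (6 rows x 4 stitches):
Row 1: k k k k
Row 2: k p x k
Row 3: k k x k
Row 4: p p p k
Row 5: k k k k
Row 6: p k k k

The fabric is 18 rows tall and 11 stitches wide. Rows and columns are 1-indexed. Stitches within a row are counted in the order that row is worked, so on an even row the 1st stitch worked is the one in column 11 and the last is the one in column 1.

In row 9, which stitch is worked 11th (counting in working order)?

Row 9: (9-1) mod 6 = 2, so use chart row 3. Odd row -> RS.
Chart row 3 tiled across columns 1-11: k k x k k k x k k k x
RS: work column 1 to column 11, symbols as charted — the tiled row is the row as worked.
Stitch 11 in working order -> x

Stitch:
x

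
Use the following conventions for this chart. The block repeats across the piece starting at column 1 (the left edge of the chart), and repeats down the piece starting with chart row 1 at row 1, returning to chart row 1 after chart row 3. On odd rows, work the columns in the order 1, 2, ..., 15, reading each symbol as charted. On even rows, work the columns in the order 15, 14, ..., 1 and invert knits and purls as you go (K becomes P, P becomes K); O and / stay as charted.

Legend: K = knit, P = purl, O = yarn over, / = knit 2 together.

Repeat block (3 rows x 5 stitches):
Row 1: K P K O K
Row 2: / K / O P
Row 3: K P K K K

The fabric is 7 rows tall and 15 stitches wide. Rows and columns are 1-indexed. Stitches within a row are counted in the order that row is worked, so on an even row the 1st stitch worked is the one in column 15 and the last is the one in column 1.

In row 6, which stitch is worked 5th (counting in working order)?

Row 6: (6-1) mod 3 = 2, so use chart row 3. Even row -> WS.
Chart row 3 tiled across columns 1-15: K P K K K K P K K K K P K K K
Wrong side: read the tiled row from column 15 down to 1 and exchange K with P (leave O, /).
Row 6 as worked: P P P K P P P P K P P P P K P
Stitch 5 in working order -> P

Result:
P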